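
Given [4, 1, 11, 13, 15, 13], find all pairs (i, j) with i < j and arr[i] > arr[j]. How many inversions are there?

Finding inversions in [4, 1, 11, 13, 15, 13]:

(0, 1): arr[0]=4 > arr[1]=1
(4, 5): arr[4]=15 > arr[5]=13

Total inversions: 2

The array has 2 inversion(s): (0,1), (4,5). Each pair (i,j) satisfies i < j and arr[i] > arr[j].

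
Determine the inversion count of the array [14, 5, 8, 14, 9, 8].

Finding inversions in [14, 5, 8, 14, 9, 8]:

(0, 1): arr[0]=14 > arr[1]=5
(0, 2): arr[0]=14 > arr[2]=8
(0, 4): arr[0]=14 > arr[4]=9
(0, 5): arr[0]=14 > arr[5]=8
(3, 4): arr[3]=14 > arr[4]=9
(3, 5): arr[3]=14 > arr[5]=8
(4, 5): arr[4]=9 > arr[5]=8

Total inversions: 7

The array has 7 inversion(s): (0,1), (0,2), (0,4), (0,5), (3,4), (3,5), (4,5). Each pair (i,j) satisfies i < j and arr[i] > arr[j].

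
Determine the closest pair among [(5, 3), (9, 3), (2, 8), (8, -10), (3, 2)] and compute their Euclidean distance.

Computing all pairwise distances among 5 points:

d((5, 3), (9, 3)) = 4.0
d((5, 3), (2, 8)) = 5.831
d((5, 3), (8, -10)) = 13.3417
d((5, 3), (3, 2)) = 2.2361 <-- minimum
d((9, 3), (2, 8)) = 8.6023
d((9, 3), (8, -10)) = 13.0384
d((9, 3), (3, 2)) = 6.0828
d((2, 8), (8, -10)) = 18.9737
d((2, 8), (3, 2)) = 6.0828
d((8, -10), (3, 2)) = 13.0

Closest pair: (5, 3) and (3, 2) with distance 2.2361

The closest pair is (5, 3) and (3, 2) with Euclidean distance 2.2361. For 5 points, brute-force pairwise comparison is shown above. For large n, the divide-and-conquer algorithm (sort by x, recurse on halves, check the dividing strip) achieves O(n log n).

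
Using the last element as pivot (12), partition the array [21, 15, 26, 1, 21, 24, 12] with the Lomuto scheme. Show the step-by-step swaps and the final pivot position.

Lomuto partition with pivot = 12:

Initial array: [21, 15, 26, 1, 21, 24, 12]

arr[0]=21 > 12: no swap
arr[1]=15 > 12: no swap
arr[2]=26 > 12: no swap
arr[3]=1 <= 12: swap with position 0, array becomes [1, 15, 26, 21, 21, 24, 12]
arr[4]=21 > 12: no swap
arr[5]=24 > 12: no swap

Place pivot at position 1: [1, 12, 26, 21, 21, 24, 15]
Pivot position: 1

After partitioning with pivot 12, the array becomes [1, 12, 26, 21, 21, 24, 15]. The pivot is placed at index 1. All elements to the left of the pivot are <= 12, and all elements to the right are > 12.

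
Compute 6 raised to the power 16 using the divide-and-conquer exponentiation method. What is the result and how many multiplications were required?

Computing 6^16 by squaring (build up from 6^1; each line after the first costs one multiplication):

6^1 = 6
6^2 = (6^1)^2 = 6^2 = 36
6^4 = (6^2)^2 = 36^2 = 1296
6^8 = (6^4)^2 = 1296^2 = 1679616
6^16 = (6^8)^2 = 1679616^2 = 2821109907456

Result: 2821109907456
Multiplications needed: 4 (4 lines after 6^1)

6^16 = 2821109907456. Using exponentiation by squaring, this requires 4 multiplications. The key idea: if the exponent is even, square the half-power; if odd, multiply by the base once.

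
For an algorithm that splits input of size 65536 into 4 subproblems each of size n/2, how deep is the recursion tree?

For divide and conquer with division factor 2:

Problem sizes at each level:
Level 0: 65536
Level 1: 32768
Level 2: 16384
Level 3: 8192
Level 4: 4096
Level 5: 2048
Level 6: 1024
Level 7: 512
Level 8: 256
Level 9: 128
Level 10: 64
Level 11: 32
Level 12: 16
Level 13: 8
Level 14: 4
Level 15: 2
Level 16: 1

The root is level 0 and the size-1 base case is level 16 (the tree spans levels 0 through 16, i.e. 17 levels counting the root), so the depth is the number of divisions: log_2(65536) = 16

The recursion tree depth is log_2(65536) = 16. At each level, the problem size is divided by 2, so it takes 16 divisions to reduce to a base case of size 1. The algorithm makes 4 recursive calls at each level.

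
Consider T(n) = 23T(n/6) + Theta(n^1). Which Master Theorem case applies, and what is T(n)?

Master Theorem for T(n) = 23T(n/6) + O(n^1):

a = 23, b = 6, c = 1
log_b(a) = log_6(23) = 1.7500

Case 1: c = 1 < log_6(23) = 1.7500
T(n) = O(n^(log_6 23))

For T(n) = 23T(n/6) + O(n^1): log_6(23) = 1.7500. This is Case 1 of the Master Theorem (c < log_b(a), work dominated by leaves), giving O(n^(log_6 23)).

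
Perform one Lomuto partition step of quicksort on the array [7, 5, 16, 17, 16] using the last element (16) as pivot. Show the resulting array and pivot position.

Lomuto partition with pivot = 16:

Initial array: [7, 5, 16, 17, 16]

arr[0]=7 <= 16: swap with position 0, array becomes [7, 5, 16, 17, 16]
arr[1]=5 <= 16: swap with position 1, array becomes [7, 5, 16, 17, 16]
arr[2]=16 <= 16: swap with position 2, array becomes [7, 5, 16, 17, 16]
arr[3]=17 > 16: no swap

Place pivot at position 3: [7, 5, 16, 16, 17]
Pivot position: 3

After partitioning with pivot 16, the array becomes [7, 5, 16, 16, 17]. The pivot is placed at index 3. All elements to the left of the pivot are <= 16, and all elements to the right are > 16.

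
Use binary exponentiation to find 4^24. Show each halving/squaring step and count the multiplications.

Computing 4^24 by squaring (build up from 4^1; each line after the first costs one multiplication):

4^1 = 4
4^2 = (4^1)^2 = 4^2 = 16
4^3 = 4 * 4^2 = 4 * 16 = 64
4^6 = (4^3)^2 = 64^2 = 4096
4^12 = (4^6)^2 = 4096^2 = 16777216
4^24 = (4^12)^2 = 16777216^2 = 281474976710656

Result: 281474976710656
Multiplications needed: 5 (5 lines after 4^1)

4^24 = 281474976710656. Using exponentiation by squaring, this requires 5 multiplications. The key idea: if the exponent is even, square the half-power; if odd, multiply by the base once.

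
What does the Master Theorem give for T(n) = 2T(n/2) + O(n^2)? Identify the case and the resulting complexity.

Master Theorem for T(n) = 2T(n/2) + O(n^2):

a = 2, b = 2, c = 2
log_b(a) = log_2(2) = 1.0000

Case 3: c = 2 > log_2(2) = 1.0000
T(n) = O(n^2) = O(n^2)

For T(n) = 2T(n/2) + O(n^2): log_2(2) = 1.0000. This is Case 3 of the Master Theorem (c > log_b(a), work dominated by root), giving O(n^2).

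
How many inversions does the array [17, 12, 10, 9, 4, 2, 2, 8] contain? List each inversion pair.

Finding inversions in [17, 12, 10, 9, 4, 2, 2, 8]:

(0, 1): arr[0]=17 > arr[1]=12
(0, 2): arr[0]=17 > arr[2]=10
(0, 3): arr[0]=17 > arr[3]=9
(0, 4): arr[0]=17 > arr[4]=4
(0, 5): arr[0]=17 > arr[5]=2
(0, 6): arr[0]=17 > arr[6]=2
(0, 7): arr[0]=17 > arr[7]=8
(1, 2): arr[1]=12 > arr[2]=10
(1, 3): arr[1]=12 > arr[3]=9
(1, 4): arr[1]=12 > arr[4]=4
(1, 5): arr[1]=12 > arr[5]=2
(1, 6): arr[1]=12 > arr[6]=2
(1, 7): arr[1]=12 > arr[7]=8
(2, 3): arr[2]=10 > arr[3]=9
(2, 4): arr[2]=10 > arr[4]=4
(2, 5): arr[2]=10 > arr[5]=2
(2, 6): arr[2]=10 > arr[6]=2
(2, 7): arr[2]=10 > arr[7]=8
(3, 4): arr[3]=9 > arr[4]=4
(3, 5): arr[3]=9 > arr[5]=2
(3, 6): arr[3]=9 > arr[6]=2
(3, 7): arr[3]=9 > arr[7]=8
(4, 5): arr[4]=4 > arr[5]=2
(4, 6): arr[4]=4 > arr[6]=2

Total inversions: 24

The array has 24 inversion(s): (0,1), (0,2), (0,3), (0,4), (0,5), (0,6), (0,7), (1,2), (1,3), (1,4), (1,5), (1,6), (1,7), (2,3), (2,4), (2,5), (2,6), (2,7), (3,4), (3,5), (3,6), (3,7), (4,5), (4,6). Each pair (i,j) satisfies i < j and arr[i] > arr[j].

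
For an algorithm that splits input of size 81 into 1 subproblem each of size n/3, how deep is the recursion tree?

For divide and conquer with division factor 3:

Problem sizes at each level:
Level 0: 81
Level 1: 27
Level 2: 9
Level 3: 3
Level 4: 1

The root is level 0 and the size-1 base case is level 4 (the tree spans levels 0 through 4, i.e. 5 levels counting the root), so the depth is the number of divisions: log_3(81) = 4

The recursion tree depth is log_3(81) = 4. At each level, the problem size is divided by 3, so it takes 4 divisions to reduce to a base case of size 1. The algorithm makes 1 recursive call at each level.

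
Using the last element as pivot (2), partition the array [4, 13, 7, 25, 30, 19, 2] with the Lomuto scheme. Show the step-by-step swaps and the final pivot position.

Lomuto partition with pivot = 2:

Initial array: [4, 13, 7, 25, 30, 19, 2]

arr[0]=4 > 2: no swap
arr[1]=13 > 2: no swap
arr[2]=7 > 2: no swap
arr[3]=25 > 2: no swap
arr[4]=30 > 2: no swap
arr[5]=19 > 2: no swap

Place pivot at position 0: [2, 13, 7, 25, 30, 19, 4]
Pivot position: 0

After partitioning with pivot 2, the array becomes [2, 13, 7, 25, 30, 19, 4]. The pivot is placed at index 0. All elements to the left of the pivot are <= 2, and all elements to the right are > 2.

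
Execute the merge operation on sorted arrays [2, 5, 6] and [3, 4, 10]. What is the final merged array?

Merging process:

Compare 2 vs 3: take 2 from left. Merged: [2]
Compare 5 vs 3: take 3 from right. Merged: [2, 3]
Compare 5 vs 4: take 4 from right. Merged: [2, 3, 4]
Compare 5 vs 10: take 5 from left. Merged: [2, 3, 4, 5]
Compare 6 vs 10: take 6 from left. Merged: [2, 3, 4, 5, 6]
Append remaining from right: [10]. Merged: [2, 3, 4, 5, 6, 10]

Final merged array: [2, 3, 4, 5, 6, 10]
Total comparisons: 5

The merged array is [2, 3, 4, 5, 6, 10], requiring 5 comparisons. The merge step runs in O(n) time where n is the total number of elements.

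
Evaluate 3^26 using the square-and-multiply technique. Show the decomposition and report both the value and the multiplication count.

Computing 3^26 by squaring (build up from 3^1; each line after the first costs one multiplication):

3^1 = 3
3^2 = (3^1)^2 = 3^2 = 9
3^3 = 3 * 3^2 = 3 * 9 = 27
3^6 = (3^3)^2 = 27^2 = 729
3^12 = (3^6)^2 = 729^2 = 531441
3^13 = 3 * 3^12 = 3 * 531441 = 1594323
3^26 = (3^13)^2 = 1594323^2 = 2541865828329

Result: 2541865828329
Multiplications needed: 6 (6 lines after 3^1)

3^26 = 2541865828329. Using exponentiation by squaring, this requires 6 multiplications. The key idea: if the exponent is even, square the half-power; if odd, multiply by the base once.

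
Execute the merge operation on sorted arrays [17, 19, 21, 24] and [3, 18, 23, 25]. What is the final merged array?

Merging process:

Compare 17 vs 3: take 3 from right. Merged: [3]
Compare 17 vs 18: take 17 from left. Merged: [3, 17]
Compare 19 vs 18: take 18 from right. Merged: [3, 17, 18]
Compare 19 vs 23: take 19 from left. Merged: [3, 17, 18, 19]
Compare 21 vs 23: take 21 from left. Merged: [3, 17, 18, 19, 21]
Compare 24 vs 23: take 23 from right. Merged: [3, 17, 18, 19, 21, 23]
Compare 24 vs 25: take 24 from left. Merged: [3, 17, 18, 19, 21, 23, 24]
Append remaining from right: [25]. Merged: [3, 17, 18, 19, 21, 23, 24, 25]

Final merged array: [3, 17, 18, 19, 21, 23, 24, 25]
Total comparisons: 7

The merged array is [3, 17, 18, 19, 21, 23, 24, 25], requiring 7 comparisons. The merge step runs in O(n) time where n is the total number of elements.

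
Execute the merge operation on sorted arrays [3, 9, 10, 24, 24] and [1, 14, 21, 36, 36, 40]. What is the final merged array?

Merging process:

Compare 3 vs 1: take 1 from right. Merged: [1]
Compare 3 vs 14: take 3 from left. Merged: [1, 3]
Compare 9 vs 14: take 9 from left. Merged: [1, 3, 9]
Compare 10 vs 14: take 10 from left. Merged: [1, 3, 9, 10]
Compare 24 vs 14: take 14 from right. Merged: [1, 3, 9, 10, 14]
Compare 24 vs 21: take 21 from right. Merged: [1, 3, 9, 10, 14, 21]
Compare 24 vs 36: take 24 from left. Merged: [1, 3, 9, 10, 14, 21, 24]
Compare 24 vs 36: take 24 from left. Merged: [1, 3, 9, 10, 14, 21, 24, 24]
Append remaining from right: [36, 36, 40]. Merged: [1, 3, 9, 10, 14, 21, 24, 24, 36, 36, 40]

Final merged array: [1, 3, 9, 10, 14, 21, 24, 24, 36, 36, 40]
Total comparisons: 8

The merged array is [1, 3, 9, 10, 14, 21, 24, 24, 36, 36, 40], requiring 8 comparisons. The merge step runs in O(n) time where n is the total number of elements.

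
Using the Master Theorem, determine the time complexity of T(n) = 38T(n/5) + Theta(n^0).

Master Theorem for T(n) = 38T(n/5) + O(n^0):

a = 38, b = 5, c = 0
log_b(a) = log_5(38) = 2.2602

Case 1: c = 0 < log_5(38) = 2.2602
T(n) = O(n^(log_5 38))

For T(n) = 38T(n/5) + O(n^0): log_5(38) = 2.2602. This is Case 1 of the Master Theorem (c < log_b(a), work dominated by leaves), giving O(n^(log_5 38)).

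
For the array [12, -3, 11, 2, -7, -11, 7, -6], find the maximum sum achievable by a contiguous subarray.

Using Kadane's algorithm on [12, -3, 11, 2, -7, -11, 7, -6]:

Scanning through the array:
Position 1 (value -3): max_ending_here = 9, max_so_far = 12
Position 2 (value 11): max_ending_here = 20, max_so_far = 20
Position 3 (value 2): max_ending_here = 22, max_so_far = 22
Position 4 (value -7): max_ending_here = 15, max_so_far = 22
Position 5 (value -11): max_ending_here = 4, max_so_far = 22
Position 6 (value 7): max_ending_here = 11, max_so_far = 22
Position 7 (value -6): max_ending_here = 5, max_so_far = 22

Maximum subarray: [12, -3, 11, 2]
Maximum sum: 22

The maximum subarray is [12, -3, 11, 2] with sum 22. This subarray runs from index 0 to index 3.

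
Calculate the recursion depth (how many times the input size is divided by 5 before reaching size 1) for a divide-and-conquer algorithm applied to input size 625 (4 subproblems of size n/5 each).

For divide and conquer with division factor 5:

Problem sizes at each level:
Level 0: 625
Level 1: 125
Level 2: 25
Level 3: 5
Level 4: 1

The root is level 0 and the size-1 base case is level 4 (the tree spans levels 0 through 4, i.e. 5 levels counting the root), so the depth is the number of divisions: log_5(625) = 4

The recursion tree depth is log_5(625) = 4. At each level, the problem size is divided by 5, so it takes 4 divisions to reduce to a base case of size 1. The algorithm makes 4 recursive calls at each level.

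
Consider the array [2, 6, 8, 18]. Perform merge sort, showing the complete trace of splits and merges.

Merge sort trace:

Split: [2, 6, 8, 18] -> [2, 6] and [8, 18]
  Split: [2, 6] -> [2] and [6]
  Merge: [2] + [6] -> [2, 6]
  Split: [8, 18] -> [8] and [18]
  Merge: [8] + [18] -> [8, 18]
Merge: [2, 6] + [8, 18] -> [2, 6, 8, 18]

Final sorted array: [2, 6, 8, 18]

The merge sort proceeds by recursively splitting the array and merging sorted halves.
After all merges, the sorted array is [2, 6, 8, 18].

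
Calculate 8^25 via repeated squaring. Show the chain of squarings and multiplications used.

Computing 8^25 by squaring (build up from 8^1; each line after the first costs one multiplication):

8^1 = 8
8^2 = (8^1)^2 = 8^2 = 64
8^3 = 8 * 8^2 = 8 * 64 = 512
8^6 = (8^3)^2 = 512^2 = 262144
8^12 = (8^6)^2 = 262144^2 = 68719476736
8^24 = (8^12)^2 = 68719476736^2 = 4722366482869645213696
8^25 = 8 * 8^24 = 8 * 4722366482869645213696 = 37778931862957161709568

Result: 37778931862957161709568
Multiplications needed: 6 (6 lines after 8^1)

8^25 = 37778931862957161709568. Using exponentiation by squaring, this requires 6 multiplications. The key idea: if the exponent is even, square the half-power; if odd, multiply by the base once.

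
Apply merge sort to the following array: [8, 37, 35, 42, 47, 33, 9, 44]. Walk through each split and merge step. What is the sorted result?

Merge sort trace:

Split: [8, 37, 35, 42, 47, 33, 9, 44] -> [8, 37, 35, 42] and [47, 33, 9, 44]
  Split: [8, 37, 35, 42] -> [8, 37] and [35, 42]
    Split: [8, 37] -> [8] and [37]
    Merge: [8] + [37] -> [8, 37]
    Split: [35, 42] -> [35] and [42]
    Merge: [35] + [42] -> [35, 42]
  Merge: [8, 37] + [35, 42] -> [8, 35, 37, 42]
  Split: [47, 33, 9, 44] -> [47, 33] and [9, 44]
    Split: [47, 33] -> [47] and [33]
    Merge: [47] + [33] -> [33, 47]
    Split: [9, 44] -> [9] and [44]
    Merge: [9] + [44] -> [9, 44]
  Merge: [33, 47] + [9, 44] -> [9, 33, 44, 47]
Merge: [8, 35, 37, 42] + [9, 33, 44, 47] -> [8, 9, 33, 35, 37, 42, 44, 47]

Final sorted array: [8, 9, 33, 35, 37, 42, 44, 47]

The merge sort proceeds by recursively splitting the array and merging sorted halves.
After all merges, the sorted array is [8, 9, 33, 35, 37, 42, 44, 47].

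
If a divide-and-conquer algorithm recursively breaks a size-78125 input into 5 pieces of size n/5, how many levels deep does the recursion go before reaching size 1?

For divide and conquer with division factor 5:

Problem sizes at each level:
Level 0: 78125
Level 1: 15625
Level 2: 3125
Level 3: 625
Level 4: 125
Level 5: 25
Level 6: 5
Level 7: 1

The root is level 0 and the size-1 base case is level 7 (the tree spans levels 0 through 7, i.e. 8 levels counting the root), so the depth is the number of divisions: log_5(78125) = 7

The recursion tree depth is log_5(78125) = 7. At each level, the problem size is divided by 5, so it takes 7 divisions to reduce to a base case of size 1. The algorithm makes 5 recursive calls at each level.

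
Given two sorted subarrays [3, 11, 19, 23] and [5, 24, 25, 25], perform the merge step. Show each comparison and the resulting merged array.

Merging process:

Compare 3 vs 5: take 3 from left. Merged: [3]
Compare 11 vs 5: take 5 from right. Merged: [3, 5]
Compare 11 vs 24: take 11 from left. Merged: [3, 5, 11]
Compare 19 vs 24: take 19 from left. Merged: [3, 5, 11, 19]
Compare 23 vs 24: take 23 from left. Merged: [3, 5, 11, 19, 23]
Append remaining from right: [24, 25, 25]. Merged: [3, 5, 11, 19, 23, 24, 25, 25]

Final merged array: [3, 5, 11, 19, 23, 24, 25, 25]
Total comparisons: 5

The merged array is [3, 5, 11, 19, 23, 24, 25, 25], requiring 5 comparisons. The merge step runs in O(n) time where n is the total number of elements.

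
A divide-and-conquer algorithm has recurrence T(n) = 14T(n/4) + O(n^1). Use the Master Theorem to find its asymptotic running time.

Master Theorem for T(n) = 14T(n/4) + O(n^1):

a = 14, b = 4, c = 1
log_b(a) = log_4(14) = 1.9037

Case 1: c = 1 < log_4(14) = 1.9037
T(n) = O(n^(log_4 14))

For T(n) = 14T(n/4) + O(n^1): log_4(14) = 1.9037. This is Case 1 of the Master Theorem (c < log_b(a), work dominated by leaves), giving O(n^(log_4 14)).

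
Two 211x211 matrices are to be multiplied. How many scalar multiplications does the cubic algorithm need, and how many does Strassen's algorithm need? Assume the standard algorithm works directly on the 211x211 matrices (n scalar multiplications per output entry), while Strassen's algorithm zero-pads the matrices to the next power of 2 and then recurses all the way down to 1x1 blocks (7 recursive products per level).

Matrix multiplication for 211x211 matrices:

Strassen's algorithm requires power-of-2 dimensions. Pad 211x211 to 256x256 (next power of 2).

Standard algorithm: 211^3 = 9393931 multiplications
Strassen's algorithm: 7^(log2(256)) = 7^8 = 5764801 multiplications
Savings: 9393931 - 5764801 = 3629130 multiplications

Standard: 9393931 multiplications (211^3). Strassen: 5764801 multiplications (7^8, after padding to 256x256). Strassen reduces 8 recursive multiplications to 7 at each level.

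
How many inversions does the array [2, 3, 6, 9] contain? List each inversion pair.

Finding inversions in [2, 3, 6, 9]:


Total inversions: 0

The array has 0 inversions. It is already sorted.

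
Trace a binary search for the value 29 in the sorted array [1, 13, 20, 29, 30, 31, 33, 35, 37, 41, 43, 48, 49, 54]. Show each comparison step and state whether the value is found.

Binary search for 29 in [1, 13, 20, 29, 30, 31, 33, 35, 37, 41, 43, 48, 49, 54]:

lo=0, hi=13, mid=6, arr[mid]=33 -> 33 > 29, search left half
lo=0, hi=5, mid=2, arr[mid]=20 -> 20 < 29, search right half
lo=3, hi=5, mid=4, arr[mid]=30 -> 30 > 29, search left half
lo=3, hi=3, mid=3, arr[mid]=29 -> Found target at index 3!

Binary search finds 29 at index 3 after 4 comparisons. The search repeatedly halves the search space by comparing with the middle element.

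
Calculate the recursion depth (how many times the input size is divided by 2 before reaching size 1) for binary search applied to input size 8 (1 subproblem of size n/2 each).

For divide and conquer with division factor 2:

Problem sizes at each level:
Level 0: 8
Level 1: 4
Level 2: 2
Level 3: 1

The root is level 0 and the size-1 base case is level 3 (the tree spans levels 0 through 3, i.e. 4 levels counting the root), so the depth is the number of divisions: log_2(8) = 3

The recursion tree depth is log_2(8) = 3. At each level, the problem size is divided by 2, so it takes 3 divisions to reduce to a base case of size 1. The algorithm makes 1 recursive call at each level.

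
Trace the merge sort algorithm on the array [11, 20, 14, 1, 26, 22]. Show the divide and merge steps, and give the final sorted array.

Merge sort trace:

Split: [11, 20, 14, 1, 26, 22] -> [11, 20, 14] and [1, 26, 22]
  Split: [11, 20, 14] -> [11] and [20, 14]
    Split: [20, 14] -> [20] and [14]
    Merge: [20] + [14] -> [14, 20]
  Merge: [11] + [14, 20] -> [11, 14, 20]
  Split: [1, 26, 22] -> [1] and [26, 22]
    Split: [26, 22] -> [26] and [22]
    Merge: [26] + [22] -> [22, 26]
  Merge: [1] + [22, 26] -> [1, 22, 26]
Merge: [11, 14, 20] + [1, 22, 26] -> [1, 11, 14, 20, 22, 26]

Final sorted array: [1, 11, 14, 20, 22, 26]

The merge sort proceeds by recursively splitting the array and merging sorted halves.
After all merges, the sorted array is [1, 11, 14, 20, 22, 26].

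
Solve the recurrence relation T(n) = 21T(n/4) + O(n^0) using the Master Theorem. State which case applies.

Master Theorem for T(n) = 21T(n/4) + O(n^0):

a = 21, b = 4, c = 0
log_b(a) = log_4(21) = 2.1962

Case 1: c = 0 < log_4(21) = 2.1962
T(n) = O(n^(log_4 21))

For T(n) = 21T(n/4) + O(n^0): log_4(21) = 2.1962. This is Case 1 of the Master Theorem (c < log_b(a), work dominated by leaves), giving O(n^(log_4 21)).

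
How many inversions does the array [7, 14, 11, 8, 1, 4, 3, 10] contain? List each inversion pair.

Finding inversions in [7, 14, 11, 8, 1, 4, 3, 10]:

(0, 4): arr[0]=7 > arr[4]=1
(0, 5): arr[0]=7 > arr[5]=4
(0, 6): arr[0]=7 > arr[6]=3
(1, 2): arr[1]=14 > arr[2]=11
(1, 3): arr[1]=14 > arr[3]=8
(1, 4): arr[1]=14 > arr[4]=1
(1, 5): arr[1]=14 > arr[5]=4
(1, 6): arr[1]=14 > arr[6]=3
(1, 7): arr[1]=14 > arr[7]=10
(2, 3): arr[2]=11 > arr[3]=8
(2, 4): arr[2]=11 > arr[4]=1
(2, 5): arr[2]=11 > arr[5]=4
(2, 6): arr[2]=11 > arr[6]=3
(2, 7): arr[2]=11 > arr[7]=10
(3, 4): arr[3]=8 > arr[4]=1
(3, 5): arr[3]=8 > arr[5]=4
(3, 6): arr[3]=8 > arr[6]=3
(5, 6): arr[5]=4 > arr[6]=3

Total inversions: 18

The array has 18 inversion(s): (0,4), (0,5), (0,6), (1,2), (1,3), (1,4), (1,5), (1,6), (1,7), (2,3), (2,4), (2,5), (2,6), (2,7), (3,4), (3,5), (3,6), (5,6). Each pair (i,j) satisfies i < j and arr[i] > arr[j].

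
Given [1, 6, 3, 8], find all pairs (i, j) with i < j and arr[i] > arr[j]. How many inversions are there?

Finding inversions in [1, 6, 3, 8]:

(1, 2): arr[1]=6 > arr[2]=3

Total inversions: 1

The array has 1 inversion(s): (1,2). Each pair (i,j) satisfies i < j and arr[i] > arr[j].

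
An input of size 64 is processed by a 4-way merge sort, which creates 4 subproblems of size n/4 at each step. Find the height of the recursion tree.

For divide and conquer with division factor 4:

Problem sizes at each level:
Level 0: 64
Level 1: 16
Level 2: 4
Level 3: 1

The root is level 0 and the size-1 base case is level 3 (the tree spans levels 0 through 3, i.e. 4 levels counting the root), so the depth is the number of divisions: log_4(64) = 3

The recursion tree depth is log_4(64) = 3. At each level, the problem size is divided by 4, so it takes 3 divisions to reduce to a base case of size 1. The algorithm makes 4 recursive calls at each level.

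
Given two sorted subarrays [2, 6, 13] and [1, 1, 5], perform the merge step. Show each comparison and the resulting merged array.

Merging process:

Compare 2 vs 1: take 1 from right. Merged: [1]
Compare 2 vs 1: take 1 from right. Merged: [1, 1]
Compare 2 vs 5: take 2 from left. Merged: [1, 1, 2]
Compare 6 vs 5: take 5 from right. Merged: [1, 1, 2, 5]
Append remaining from left: [6, 13]. Merged: [1, 1, 2, 5, 6, 13]

Final merged array: [1, 1, 2, 5, 6, 13]
Total comparisons: 4

The merged array is [1, 1, 2, 5, 6, 13], requiring 4 comparisons. The merge step runs in O(n) time where n is the total number of elements.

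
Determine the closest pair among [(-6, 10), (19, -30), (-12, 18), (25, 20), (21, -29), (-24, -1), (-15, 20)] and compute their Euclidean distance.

Computing all pairwise distances among 7 points:

d((-6, 10), (19, -30)) = 47.1699
d((-6, 10), (-12, 18)) = 10.0
d((-6, 10), (25, 20)) = 32.573
d((-6, 10), (21, -29)) = 47.4342
d((-6, 10), (-24, -1)) = 21.095
d((-6, 10), (-15, 20)) = 13.4536
d((19, -30), (-12, 18)) = 57.1402
d((19, -30), (25, 20)) = 50.3587
d((19, -30), (21, -29)) = 2.2361 <-- minimum
d((19, -30), (-24, -1)) = 51.8652
d((19, -30), (-15, 20)) = 60.4649
d((-12, 18), (25, 20)) = 37.054
d((-12, 18), (21, -29)) = 57.4282
d((-12, 18), (-24, -1)) = 22.4722
d((-12, 18), (-15, 20)) = 3.6056
d((25, 20), (21, -29)) = 49.163
d((25, 20), (-24, -1)) = 53.3104
d((25, 20), (-15, 20)) = 40.0
d((21, -29), (-24, -1)) = 53.0
d((21, -29), (-15, 20)) = 60.803
d((-24, -1), (-15, 20)) = 22.8473

Closest pair: (19, -30) and (21, -29) with distance 2.2361

The closest pair is (19, -30) and (21, -29) with Euclidean distance 2.2361. For 7 points, brute-force pairwise comparison is shown above. For large n, the divide-and-conquer algorithm (sort by x, recurse on halves, check the dividing strip) achieves O(n log n).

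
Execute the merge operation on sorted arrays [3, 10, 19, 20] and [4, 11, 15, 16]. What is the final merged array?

Merging process:

Compare 3 vs 4: take 3 from left. Merged: [3]
Compare 10 vs 4: take 4 from right. Merged: [3, 4]
Compare 10 vs 11: take 10 from left. Merged: [3, 4, 10]
Compare 19 vs 11: take 11 from right. Merged: [3, 4, 10, 11]
Compare 19 vs 15: take 15 from right. Merged: [3, 4, 10, 11, 15]
Compare 19 vs 16: take 16 from right. Merged: [3, 4, 10, 11, 15, 16]
Append remaining from left: [19, 20]. Merged: [3, 4, 10, 11, 15, 16, 19, 20]

Final merged array: [3, 4, 10, 11, 15, 16, 19, 20]
Total comparisons: 6

The merged array is [3, 4, 10, 11, 15, 16, 19, 20], requiring 6 comparisons. The merge step runs in O(n) time where n is the total number of elements.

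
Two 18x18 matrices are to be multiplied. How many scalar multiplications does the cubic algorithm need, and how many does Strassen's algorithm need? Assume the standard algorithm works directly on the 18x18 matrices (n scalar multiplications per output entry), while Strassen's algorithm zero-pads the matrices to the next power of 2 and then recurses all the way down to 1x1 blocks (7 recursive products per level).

Matrix multiplication for 18x18 matrices:

Strassen's algorithm requires power-of-2 dimensions. Pad 18x18 to 32x32 (next power of 2).

Standard algorithm: 18^3 = 5832 multiplications
Strassen's algorithm: 7^(log2(32)) = 7^5 = 16807 multiplications
Difference: 5832 - 16807 = -10975 (Strassen uses MORE here due to padding overhead — for small or just-over-power-of-2 n, padding can outweigh the per-level savings)

Standard: 5832 multiplications (18^3). Strassen: 16807 multiplications (7^5, after padding to 32x32). Strassen reduces 8 recursive multiplications to 7 at each level.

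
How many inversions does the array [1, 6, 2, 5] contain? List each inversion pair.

Finding inversions in [1, 6, 2, 5]:

(1, 2): arr[1]=6 > arr[2]=2
(1, 3): arr[1]=6 > arr[3]=5

Total inversions: 2

The array has 2 inversion(s): (1,2), (1,3). Each pair (i,j) satisfies i < j and arr[i] > arr[j].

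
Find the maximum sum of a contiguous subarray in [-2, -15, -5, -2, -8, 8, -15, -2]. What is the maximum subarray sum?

Using Kadane's algorithm on [-2, -15, -5, -2, -8, 8, -15, -2]:

Scanning through the array:
Position 1 (value -15): max_ending_here = -15, max_so_far = -2
Position 2 (value -5): max_ending_here = -5, max_so_far = -2
Position 3 (value -2): max_ending_here = -2, max_so_far = -2
Position 4 (value -8): max_ending_here = -8, max_so_far = -2
Position 5 (value 8): max_ending_here = 8, max_so_far = 8
Position 6 (value -15): max_ending_here = -7, max_so_far = 8
Position 7 (value -2): max_ending_here = -2, max_so_far = 8

Maximum subarray: [8]
Maximum sum: 8

The maximum subarray is [8] with sum 8. This subarray runs from index 5 to index 5.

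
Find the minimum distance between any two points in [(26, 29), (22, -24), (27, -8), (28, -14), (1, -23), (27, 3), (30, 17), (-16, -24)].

Computing all pairwise distances among 8 points:

d((26, 29), (22, -24)) = 53.1507
d((26, 29), (27, -8)) = 37.0135
d((26, 29), (28, -14)) = 43.0465
d((26, 29), (1, -23)) = 57.6975
d((26, 29), (27, 3)) = 26.0192
d((26, 29), (30, 17)) = 12.6491
d((26, 29), (-16, -24)) = 67.624
d((22, -24), (27, -8)) = 16.7631
d((22, -24), (28, -14)) = 11.6619
d((22, -24), (1, -23)) = 21.0238
d((22, -24), (27, 3)) = 27.4591
d((22, -24), (30, 17)) = 41.7732
d((22, -24), (-16, -24)) = 38.0
d((27, -8), (28, -14)) = 6.0828 <-- minimum
d((27, -8), (1, -23)) = 30.0167
d((27, -8), (27, 3)) = 11.0
d((27, -8), (30, 17)) = 25.1794
d((27, -8), (-16, -24)) = 45.8803
d((28, -14), (1, -23)) = 28.4605
d((28, -14), (27, 3)) = 17.0294
d((28, -14), (30, 17)) = 31.0644
d((28, -14), (-16, -24)) = 45.1221
d((1, -23), (27, 3)) = 36.7696
d((1, -23), (30, 17)) = 49.4065
d((1, -23), (-16, -24)) = 17.0294
d((27, 3), (30, 17)) = 14.3178
d((27, 3), (-16, -24)) = 50.774
d((30, 17), (-16, -24)) = 61.6198

Closest pair: (27, -8) and (28, -14) with distance 6.0828

The closest pair is (27, -8) and (28, -14) with Euclidean distance 6.0828. For 8 points, brute-force pairwise comparison is shown above. For large n, the divide-and-conquer algorithm (sort by x, recurse on halves, check the dividing strip) achieves O(n log n).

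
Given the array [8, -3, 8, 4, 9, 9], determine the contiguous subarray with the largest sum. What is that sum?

Using Kadane's algorithm on [8, -3, 8, 4, 9, 9]:

Scanning through the array:
Position 1 (value -3): max_ending_here = 5, max_so_far = 8
Position 2 (value 8): max_ending_here = 13, max_so_far = 13
Position 3 (value 4): max_ending_here = 17, max_so_far = 17
Position 4 (value 9): max_ending_here = 26, max_so_far = 26
Position 5 (value 9): max_ending_here = 35, max_so_far = 35

Maximum subarray: [8, -3, 8, 4, 9, 9]
Maximum sum: 35

The maximum subarray is [8, -3, 8, 4, 9, 9] with sum 35. This subarray runs from index 0 to index 5.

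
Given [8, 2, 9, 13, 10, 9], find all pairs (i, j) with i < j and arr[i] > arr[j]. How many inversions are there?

Finding inversions in [8, 2, 9, 13, 10, 9]:

(0, 1): arr[0]=8 > arr[1]=2
(3, 4): arr[3]=13 > arr[4]=10
(3, 5): arr[3]=13 > arr[5]=9
(4, 5): arr[4]=10 > arr[5]=9

Total inversions: 4

The array has 4 inversion(s): (0,1), (3,4), (3,5), (4,5). Each pair (i,j) satisfies i < j and arr[i] > arr[j].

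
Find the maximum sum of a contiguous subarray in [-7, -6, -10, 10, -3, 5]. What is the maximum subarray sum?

Using Kadane's algorithm on [-7, -6, -10, 10, -3, 5]:

Scanning through the array:
Position 1 (value -6): max_ending_here = -6, max_so_far = -6
Position 2 (value -10): max_ending_here = -10, max_so_far = -6
Position 3 (value 10): max_ending_here = 10, max_so_far = 10
Position 4 (value -3): max_ending_here = 7, max_so_far = 10
Position 5 (value 5): max_ending_here = 12, max_so_far = 12

Maximum subarray: [10, -3, 5]
Maximum sum: 12

The maximum subarray is [10, -3, 5] with sum 12. This subarray runs from index 3 to index 5.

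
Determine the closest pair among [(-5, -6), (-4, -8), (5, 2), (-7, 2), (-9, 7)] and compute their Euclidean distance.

Computing all pairwise distances among 5 points:

d((-5, -6), (-4, -8)) = 2.2361 <-- minimum
d((-5, -6), (5, 2)) = 12.8062
d((-5, -6), (-7, 2)) = 8.2462
d((-5, -6), (-9, 7)) = 13.6015
d((-4, -8), (5, 2)) = 13.4536
d((-4, -8), (-7, 2)) = 10.4403
d((-4, -8), (-9, 7)) = 15.8114
d((5, 2), (-7, 2)) = 12.0
d((5, 2), (-9, 7)) = 14.8661
d((-7, 2), (-9, 7)) = 5.3852

Closest pair: (-5, -6) and (-4, -8) with distance 2.2361

The closest pair is (-5, -6) and (-4, -8) with Euclidean distance 2.2361. For 5 points, brute-force pairwise comparison is shown above. For large n, the divide-and-conquer algorithm (sort by x, recurse on halves, check the dividing strip) achieves O(n log n).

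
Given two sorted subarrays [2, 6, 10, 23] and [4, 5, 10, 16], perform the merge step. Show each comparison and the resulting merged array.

Merging process:

Compare 2 vs 4: take 2 from left. Merged: [2]
Compare 6 vs 4: take 4 from right. Merged: [2, 4]
Compare 6 vs 5: take 5 from right. Merged: [2, 4, 5]
Compare 6 vs 10: take 6 from left. Merged: [2, 4, 5, 6]
Compare 10 vs 10: take 10 from left. Merged: [2, 4, 5, 6, 10]
Compare 23 vs 10: take 10 from right. Merged: [2, 4, 5, 6, 10, 10]
Compare 23 vs 16: take 16 from right. Merged: [2, 4, 5, 6, 10, 10, 16]
Append remaining from left: [23]. Merged: [2, 4, 5, 6, 10, 10, 16, 23]

Final merged array: [2, 4, 5, 6, 10, 10, 16, 23]
Total comparisons: 7

The merged array is [2, 4, 5, 6, 10, 10, 16, 23], requiring 7 comparisons. The merge step runs in O(n) time where n is the total number of elements.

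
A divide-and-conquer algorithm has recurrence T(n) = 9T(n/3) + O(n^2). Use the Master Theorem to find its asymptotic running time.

Master Theorem for T(n) = 9T(n/3) + O(n^2):

a = 9, b = 3, c = 2
log_b(a) = log_3(9) = 2.0000

Case 2: c = 2 = log_3(9) = 2.0000
T(n) = O(n^2 log n) = O(n^2 log n)

For T(n) = 9T(n/3) + O(n^2): log_3(9) = 2.0000. This is Case 2 of the Master Theorem (c = log_b(a), equal work at all levels), giving O(n^2 log n).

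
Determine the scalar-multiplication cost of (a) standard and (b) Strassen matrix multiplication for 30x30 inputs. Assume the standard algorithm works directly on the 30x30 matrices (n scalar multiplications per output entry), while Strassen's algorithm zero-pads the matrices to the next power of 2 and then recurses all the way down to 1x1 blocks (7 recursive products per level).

Matrix multiplication for 30x30 matrices:

Strassen's algorithm requires power-of-2 dimensions. Pad 30x30 to 32x32 (next power of 2).

Standard algorithm: 30^3 = 27000 multiplications
Strassen's algorithm: 7^(log2(32)) = 7^5 = 16807 multiplications
Savings: 27000 - 16807 = 10193 multiplications

Standard: 27000 multiplications (30^3). Strassen: 16807 multiplications (7^5, after padding to 32x32). Strassen reduces 8 recursive multiplications to 7 at each level.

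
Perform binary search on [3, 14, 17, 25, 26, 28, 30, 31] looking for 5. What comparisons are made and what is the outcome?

Binary search for 5 in [3, 14, 17, 25, 26, 28, 30, 31]:

lo=0, hi=7, mid=3, arr[mid]=25 -> 25 > 5, search left half
lo=0, hi=2, mid=1, arr[mid]=14 -> 14 > 5, search left half
lo=0, hi=0, mid=0, arr[mid]=3 -> 3 < 5, search right half
lo=1 > hi=0, target 5 not found

Binary search determines that 5 is not in the array after 3 comparisons. The search space was exhausted without finding the target.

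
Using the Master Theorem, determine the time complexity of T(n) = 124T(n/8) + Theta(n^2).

Master Theorem for T(n) = 124T(n/8) + O(n^2):

a = 124, b = 8, c = 2
log_b(a) = log_8(124) = 2.3181

Case 1: c = 2 < log_8(124) = 2.3181
T(n) = O(n^(log_8 124))

For T(n) = 124T(n/8) + O(n^2): log_8(124) = 2.3181. This is Case 1 of the Master Theorem (c < log_b(a), work dominated by leaves), giving O(n^(log_8 124)).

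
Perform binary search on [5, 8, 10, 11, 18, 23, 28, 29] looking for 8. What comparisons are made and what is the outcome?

Binary search for 8 in [5, 8, 10, 11, 18, 23, 28, 29]:

lo=0, hi=7, mid=3, arr[mid]=11 -> 11 > 8, search left half
lo=0, hi=2, mid=1, arr[mid]=8 -> Found target at index 1!

Binary search finds 8 at index 1 after 2 comparisons. The search repeatedly halves the search space by comparing with the middle element.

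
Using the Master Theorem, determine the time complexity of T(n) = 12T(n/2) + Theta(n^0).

Master Theorem for T(n) = 12T(n/2) + O(n^0):

a = 12, b = 2, c = 0
log_b(a) = log_2(12) = 3.5850

Case 1: c = 0 < log_2(12) = 3.5850
T(n) = O(n^(log_2 12))

For T(n) = 12T(n/2) + O(n^0): log_2(12) = 3.5850. This is Case 1 of the Master Theorem (c < log_b(a), work dominated by leaves), giving O(n^(log_2 12)).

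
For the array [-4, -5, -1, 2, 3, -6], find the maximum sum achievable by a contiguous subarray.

Using Kadane's algorithm on [-4, -5, -1, 2, 3, -6]:

Scanning through the array:
Position 1 (value -5): max_ending_here = -5, max_so_far = -4
Position 2 (value -1): max_ending_here = -1, max_so_far = -1
Position 3 (value 2): max_ending_here = 2, max_so_far = 2
Position 4 (value 3): max_ending_here = 5, max_so_far = 5
Position 5 (value -6): max_ending_here = -1, max_so_far = 5

Maximum subarray: [2, 3]
Maximum sum: 5

The maximum subarray is [2, 3] with sum 5. This subarray runs from index 3 to index 4.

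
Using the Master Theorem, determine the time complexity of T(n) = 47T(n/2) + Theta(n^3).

Master Theorem for T(n) = 47T(n/2) + O(n^3):

a = 47, b = 2, c = 3
log_b(a) = log_2(47) = 5.5546

Case 1: c = 3 < log_2(47) = 5.5546
T(n) = O(n^(log_2 47))

For T(n) = 47T(n/2) + O(n^3): log_2(47) = 5.5546. This is Case 1 of the Master Theorem (c < log_b(a), work dominated by leaves), giving O(n^(log_2 47)).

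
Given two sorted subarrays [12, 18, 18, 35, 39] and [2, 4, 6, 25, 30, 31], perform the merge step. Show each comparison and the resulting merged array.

Merging process:

Compare 12 vs 2: take 2 from right. Merged: [2]
Compare 12 vs 4: take 4 from right. Merged: [2, 4]
Compare 12 vs 6: take 6 from right. Merged: [2, 4, 6]
Compare 12 vs 25: take 12 from left. Merged: [2, 4, 6, 12]
Compare 18 vs 25: take 18 from left. Merged: [2, 4, 6, 12, 18]
Compare 18 vs 25: take 18 from left. Merged: [2, 4, 6, 12, 18, 18]
Compare 35 vs 25: take 25 from right. Merged: [2, 4, 6, 12, 18, 18, 25]
Compare 35 vs 30: take 30 from right. Merged: [2, 4, 6, 12, 18, 18, 25, 30]
Compare 35 vs 31: take 31 from right. Merged: [2, 4, 6, 12, 18, 18, 25, 30, 31]
Append remaining from left: [35, 39]. Merged: [2, 4, 6, 12, 18, 18, 25, 30, 31, 35, 39]

Final merged array: [2, 4, 6, 12, 18, 18, 25, 30, 31, 35, 39]
Total comparisons: 9

The merged array is [2, 4, 6, 12, 18, 18, 25, 30, 31, 35, 39], requiring 9 comparisons. The merge step runs in O(n) time where n is the total number of elements.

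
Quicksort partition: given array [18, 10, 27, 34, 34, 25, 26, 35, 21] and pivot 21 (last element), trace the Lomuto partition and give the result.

Lomuto partition with pivot = 21:

Initial array: [18, 10, 27, 34, 34, 25, 26, 35, 21]

arr[0]=18 <= 21: swap with position 0, array becomes [18, 10, 27, 34, 34, 25, 26, 35, 21]
arr[1]=10 <= 21: swap with position 1, array becomes [18, 10, 27, 34, 34, 25, 26, 35, 21]
arr[2]=27 > 21: no swap
arr[3]=34 > 21: no swap
arr[4]=34 > 21: no swap
arr[5]=25 > 21: no swap
arr[6]=26 > 21: no swap
arr[7]=35 > 21: no swap

Place pivot at position 2: [18, 10, 21, 34, 34, 25, 26, 35, 27]
Pivot position: 2

After partitioning with pivot 21, the array becomes [18, 10, 21, 34, 34, 25, 26, 35, 27]. The pivot is placed at index 2. All elements to the left of the pivot are <= 21, and all elements to the right are > 21.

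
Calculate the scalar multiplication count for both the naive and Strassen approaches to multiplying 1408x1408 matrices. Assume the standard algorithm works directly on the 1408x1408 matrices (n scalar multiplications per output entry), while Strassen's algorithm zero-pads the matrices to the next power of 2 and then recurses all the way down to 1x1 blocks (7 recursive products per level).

Matrix multiplication for 1408x1408 matrices:

Strassen's algorithm requires power-of-2 dimensions. Pad 1408x1408 to 2048x2048 (next power of 2).

Standard algorithm: 1408^3 = 2791309312 multiplications
Strassen's algorithm: 7^(log2(2048)) = 7^11 = 1977326743 multiplications
Savings: 2791309312 - 1977326743 = 813982569 multiplications

Standard: 2791309312 multiplications (1408^3). Strassen: 1977326743 multiplications (7^11, after padding to 2048x2048). Strassen reduces 8 recursive multiplications to 7 at each level.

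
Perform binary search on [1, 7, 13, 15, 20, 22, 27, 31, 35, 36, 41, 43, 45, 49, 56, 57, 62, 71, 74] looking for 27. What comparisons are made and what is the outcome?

Binary search for 27 in [1, 7, 13, 15, 20, 22, 27, 31, 35, 36, 41, 43, 45, 49, 56, 57, 62, 71, 74]:

lo=0, hi=18, mid=9, arr[mid]=36 -> 36 > 27, search left half
lo=0, hi=8, mid=4, arr[mid]=20 -> 20 < 27, search right half
lo=5, hi=8, mid=6, arr[mid]=27 -> Found target at index 6!

Binary search finds 27 at index 6 after 3 comparisons. The search repeatedly halves the search space by comparing with the middle element.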